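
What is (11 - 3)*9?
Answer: 72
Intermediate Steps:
(11 - 3)*9 = 8*9 = 72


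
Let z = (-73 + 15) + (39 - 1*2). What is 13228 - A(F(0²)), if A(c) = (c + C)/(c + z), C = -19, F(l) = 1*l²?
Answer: 277769/21 ≈ 13227.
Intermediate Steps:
F(l) = l²
z = -21 (z = -58 + (39 - 2) = -58 + 37 = -21)
A(c) = (-19 + c)/(-21 + c) (A(c) = (c - 19)/(c - 21) = (-19 + c)/(-21 + c))
13228 - A(F(0²)) = 13228 - (-19 + (0²)²)/(-21 + (0²)²) = 13228 - (-19 + 0²)/(-21 + 0²) = 13228 - (-19 + 0)/(-21 + 0) = 13228 - (-19)/(-21) = 13228 - (-1)*(-19)/21 = 13228 - 1*19/21 = 13228 - 19/21 = 277769/21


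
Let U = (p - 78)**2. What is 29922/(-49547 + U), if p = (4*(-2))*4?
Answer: -29922/37447 ≈ -0.79905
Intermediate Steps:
p = -32 (p = -8*4 = -32)
U = 12100 (U = (-32 - 78)**2 = (-110)**2 = 12100)
29922/(-49547 + U) = 29922/(-49547 + 12100) = 29922/(-37447) = 29922*(-1/37447) = -29922/37447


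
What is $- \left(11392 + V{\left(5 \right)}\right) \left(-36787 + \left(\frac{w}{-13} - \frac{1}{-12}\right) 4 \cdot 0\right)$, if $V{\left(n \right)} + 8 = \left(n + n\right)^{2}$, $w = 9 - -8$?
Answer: $422461908$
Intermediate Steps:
$w = 17$ ($w = 9 + 8 = 17$)
$V{\left(n \right)} = -8 + 4 n^{2}$ ($V{\left(n \right)} = -8 + \left(n + n\right)^{2} = -8 + \left(2 n\right)^{2} = -8 + 4 n^{2}$)
$- \left(11392 + V{\left(5 \right)}\right) \left(-36787 + \left(\frac{w}{-13} - \frac{1}{-12}\right) 4 \cdot 0\right) = - \left(11392 - \left(8 - 4 \cdot 5^{2}\right)\right) \left(-36787 + \left(\frac{17}{-13} - \frac{1}{-12}\right) 4 \cdot 0\right) = - \left(11392 + \left(-8 + 4 \cdot 25\right)\right) \left(-36787 + \left(17 \left(- \frac{1}{13}\right) - - \frac{1}{12}\right) 4 \cdot 0\right) = - \left(11392 + \left(-8 + 100\right)\right) \left(-36787 + \left(- \frac{17}{13} + \frac{1}{12}\right) 4 \cdot 0\right) = - \left(11392 + 92\right) \left(-36787 + \left(- \frac{191}{156}\right) 4 \cdot 0\right) = - 11484 \left(-36787 - 0\right) = - 11484 \left(-36787 + 0\right) = - 11484 \left(-36787\right) = \left(-1\right) \left(-422461908\right) = 422461908$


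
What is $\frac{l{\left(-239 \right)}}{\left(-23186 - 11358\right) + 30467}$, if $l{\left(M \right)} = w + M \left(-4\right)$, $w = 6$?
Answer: $- \frac{962}{4077} \approx -0.23596$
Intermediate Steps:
$l{\left(M \right)} = 6 - 4 M$ ($l{\left(M \right)} = 6 + M \left(-4\right) = 6 - 4 M$)
$\frac{l{\left(-239 \right)}}{\left(-23186 - 11358\right) + 30467} = \frac{6 - -956}{\left(-23186 - 11358\right) + 30467} = \frac{6 + 956}{-34544 + 30467} = \frac{962}{-4077} = 962 \left(- \frac{1}{4077}\right) = - \frac{962}{4077}$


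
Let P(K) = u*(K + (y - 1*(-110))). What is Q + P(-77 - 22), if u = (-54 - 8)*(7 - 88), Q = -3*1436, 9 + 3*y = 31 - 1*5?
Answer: 79392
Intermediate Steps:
y = 17/3 (y = -3 + (31 - 1*5)/3 = -3 + (31 - 5)/3 = -3 + (⅓)*26 = -3 + 26/3 = 17/3 ≈ 5.6667)
Q = -4308
u = 5022 (u = -62*(-81) = 5022)
P(K) = 580878 + 5022*K (P(K) = 5022*(K + (17/3 - 1*(-110))) = 5022*(K + (17/3 + 110)) = 5022*(K + 347/3) = 5022*(347/3 + K) = 580878 + 5022*K)
Q + P(-77 - 22) = -4308 + (580878 + 5022*(-77 - 22)) = -4308 + (580878 + 5022*(-99)) = -4308 + (580878 - 497178) = -4308 + 83700 = 79392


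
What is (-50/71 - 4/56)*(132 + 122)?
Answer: -97917/497 ≈ -197.02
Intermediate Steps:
(-50/71 - 4/56)*(132 + 122) = (-50*1/71 - 4*1/56)*254 = (-50/71 - 1/14)*254 = -771/994*254 = -97917/497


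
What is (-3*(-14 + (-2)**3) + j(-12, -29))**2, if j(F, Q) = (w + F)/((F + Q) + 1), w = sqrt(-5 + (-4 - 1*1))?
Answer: (-2652 + I*sqrt(10))**2/1600 ≈ 4395.7 - 10.483*I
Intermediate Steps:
w = I*sqrt(10) (w = sqrt(-5 + (-4 - 1)) = sqrt(-5 - 5) = sqrt(-10) = I*sqrt(10) ≈ 3.1623*I)
j(F, Q) = (F + I*sqrt(10))/(1 + F + Q) (j(F, Q) = (I*sqrt(10) + F)/((F + Q) + 1) = (F + I*sqrt(10))/(1 + F + Q))
(-3*(-14 + (-2)**3) + j(-12, -29))**2 = (-3*(-14 + (-2)**3) + (-12 + I*sqrt(10))/(1 - 12 - 29))**2 = (-3*(-14 - 8) + (-12 + I*sqrt(10))/(-40))**2 = (-3*(-22) - (-12 + I*sqrt(10))/40)**2 = (66 + (3/10 - I*sqrt(10)/40))**2 = (663/10 - I*sqrt(10)/40)**2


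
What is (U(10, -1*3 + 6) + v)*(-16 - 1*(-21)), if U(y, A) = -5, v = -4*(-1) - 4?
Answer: -25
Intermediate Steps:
v = 0 (v = 4 - 4 = 0)
(U(10, -1*3 + 6) + v)*(-16 - 1*(-21)) = (-5 + 0)*(-16 - 1*(-21)) = -5*(-16 + 21) = -5*5 = -25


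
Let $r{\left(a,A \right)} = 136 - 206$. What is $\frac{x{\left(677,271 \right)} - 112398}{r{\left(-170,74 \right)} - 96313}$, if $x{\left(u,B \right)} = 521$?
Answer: $\frac{111877}{96383} \approx 1.1608$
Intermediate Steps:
$r{\left(a,A \right)} = -70$
$\frac{x{\left(677,271 \right)} - 112398}{r{\left(-170,74 \right)} - 96313} = \frac{521 - 112398}{-70 - 96313} = - \frac{111877}{-96383} = \left(-111877\right) \left(- \frac{1}{96383}\right) = \frac{111877}{96383}$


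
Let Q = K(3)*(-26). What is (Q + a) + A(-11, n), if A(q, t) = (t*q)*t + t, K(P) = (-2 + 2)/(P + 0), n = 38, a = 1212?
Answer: -14634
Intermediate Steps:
K(P) = 0 (K(P) = 0/P = 0)
A(q, t) = t + q*t² (A(q, t) = (q*t)*t + t = q*t² + t = t + q*t²)
Q = 0 (Q = 0*(-26) = 0)
(Q + a) + A(-11, n) = (0 + 1212) + 38*(1 - 11*38) = 1212 + 38*(1 - 418) = 1212 + 38*(-417) = 1212 - 15846 = -14634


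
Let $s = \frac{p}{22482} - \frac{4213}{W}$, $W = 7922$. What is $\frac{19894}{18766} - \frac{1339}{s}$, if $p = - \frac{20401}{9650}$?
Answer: $\frac{10801205852032868117}{4288863476752613} \approx 2518.4$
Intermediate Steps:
$p = - \frac{20401}{9650}$ ($p = \left(-20401\right) \frac{1}{9650} = - \frac{20401}{9650} \approx -2.1141$)
$s = - \frac{457088721811}{859344099300}$ ($s = - \frac{20401}{9650 \cdot 22482} - \frac{4213}{7922} = \left(- \frac{20401}{9650}\right) \frac{1}{22482} - \frac{4213}{7922} = - \frac{20401}{216951300} - \frac{4213}{7922} = - \frac{457088721811}{859344099300} \approx -0.5319$)
$\frac{19894}{18766} - \frac{1339}{s} = \frac{19894}{18766} - \frac{1339}{- \frac{457088721811}{859344099300}} = 19894 \cdot \frac{1}{18766} - - \frac{1150661748962700}{457088721811} = \frac{9947}{9383} + \frac{1150661748962700}{457088721811} = \frac{10801205852032868117}{4288863476752613}$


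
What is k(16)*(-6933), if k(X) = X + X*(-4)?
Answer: 332784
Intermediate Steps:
k(X) = -3*X (k(X) = X - 4*X = -3*X)
k(16)*(-6933) = -3*16*(-6933) = -48*(-6933) = 332784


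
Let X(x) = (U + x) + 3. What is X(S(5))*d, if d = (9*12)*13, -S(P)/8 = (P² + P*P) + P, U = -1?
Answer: -614952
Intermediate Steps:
S(P) = -16*P² - 8*P (S(P) = -8*((P² + P*P) + P) = -8*((P² + P²) + P) = -8*(2*P² + P) = -8*(P + 2*P²) = -16*P² - 8*P)
X(x) = 2 + x (X(x) = (-1 + x) + 3 = 2 + x)
d = 1404 (d = 108*13 = 1404)
X(S(5))*d = (2 - 8*5*(1 + 2*5))*1404 = (2 - 8*5*(1 + 10))*1404 = (2 - 8*5*11)*1404 = (2 - 440)*1404 = -438*1404 = -614952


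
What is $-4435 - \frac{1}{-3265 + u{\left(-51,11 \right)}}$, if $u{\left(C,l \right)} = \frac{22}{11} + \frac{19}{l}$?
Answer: $- \frac{159101179}{35874} \approx -4435.0$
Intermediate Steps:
$u{\left(C,l \right)} = 2 + \frac{19}{l}$ ($u{\left(C,l \right)} = 22 \cdot \frac{1}{11} + \frac{19}{l} = 2 + \frac{19}{l}$)
$-4435 - \frac{1}{-3265 + u{\left(-51,11 \right)}} = -4435 - \frac{1}{-3265 + \left(2 + \frac{19}{11}\right)} = -4435 - \frac{1}{-3265 + \frac{41}{11}} = -4435 - \frac{1}{- \frac{35874}{11}} = -4435 - - \frac{11}{35874} = -4435 + \frac{11}{35874} = - \frac{159101179}{35874}$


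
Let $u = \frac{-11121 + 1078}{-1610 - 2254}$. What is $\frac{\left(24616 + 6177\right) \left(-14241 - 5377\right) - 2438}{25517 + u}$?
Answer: $- \frac{2334240514368}{98607731} \approx -23672.0$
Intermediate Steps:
$u = \frac{10043}{3864}$ ($u = - \frac{10043}{-3864} = \left(-10043\right) \left(- \frac{1}{3864}\right) = \frac{10043}{3864} \approx 2.5991$)
$\frac{\left(24616 + 6177\right) \left(-14241 - 5377\right) - 2438}{25517 + u} = \frac{\left(24616 + 6177\right) \left(-14241 - 5377\right) - 2438}{25517 + \frac{10043}{3864}} = \frac{30793 \left(-19618\right) - 2438}{\frac{98607731}{3864}} = \left(-604097074 - 2438\right) \frac{3864}{98607731} = \left(-604099512\right) \frac{3864}{98607731} = - \frac{2334240514368}{98607731}$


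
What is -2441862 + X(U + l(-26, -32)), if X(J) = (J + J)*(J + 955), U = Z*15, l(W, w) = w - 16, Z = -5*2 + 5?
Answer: -2646534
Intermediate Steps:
Z = -5 (Z = -10 + 5 = -5)
l(W, w) = -16 + w
U = -75 (U = -5*15 = -75)
X(J) = 2*J*(955 + J) (X(J) = (2*J)*(955 + J) = 2*J*(955 + J))
-2441862 + X(U + l(-26, -32)) = -2441862 + 2*(-75 + (-16 - 32))*(955 + (-75 + (-16 - 32))) = -2441862 + 2*(-75 - 48)*(955 + (-75 - 48)) = -2441862 + 2*(-123)*(955 - 123) = -2441862 + 2*(-123)*832 = -2441862 - 204672 = -2646534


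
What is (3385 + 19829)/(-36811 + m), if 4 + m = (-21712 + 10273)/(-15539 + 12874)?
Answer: -754455/1196348 ≈ -0.63063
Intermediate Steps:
m = 19/65 (m = -4 + (-21712 + 10273)/(-15539 + 12874) = -4 - 11439/(-2665) = -4 - 11439*(-1/2665) = -4 + 279/65 = 19/65 ≈ 0.29231)
(3385 + 19829)/(-36811 + m) = (3385 + 19829)/(-36811 + 19/65) = 23214/(-2392696/65) = 23214*(-65/2392696) = -754455/1196348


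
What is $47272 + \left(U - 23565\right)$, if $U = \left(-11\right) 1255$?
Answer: $9902$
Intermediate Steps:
$U = -13805$
$47272 + \left(U - 23565\right) = 47272 - 37370 = 9902$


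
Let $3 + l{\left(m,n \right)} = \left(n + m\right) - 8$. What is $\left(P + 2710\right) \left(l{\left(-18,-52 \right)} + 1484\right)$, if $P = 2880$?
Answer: $7842770$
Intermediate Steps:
$l{\left(m,n \right)} = -11 + m + n$ ($l{\left(m,n \right)} = -3 - \left(8 - m - n\right) = -3 + \left(-8 + m + n\right) = -11 + m + n$)
$\left(P + 2710\right) \left(l{\left(-18,-52 \right)} + 1484\right) = \left(2880 + 2710\right) \left(\left(-11 - 18 - 52\right) + 1484\right) = 5590 \left(-81 + 1484\right) = 5590 \cdot 1403 = 7842770$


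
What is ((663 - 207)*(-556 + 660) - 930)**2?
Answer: 2161692036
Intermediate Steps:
((663 - 207)*(-556 + 660) - 930)**2 = (456*104 - 930)**2 = (47424 - 930)**2 = 46494**2 = 2161692036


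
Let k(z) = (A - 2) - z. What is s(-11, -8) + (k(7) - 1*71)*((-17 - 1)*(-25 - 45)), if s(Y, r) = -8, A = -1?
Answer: -102068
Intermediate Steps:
k(z) = -3 - z (k(z) = (-1 - 2) - z = -3 - z)
s(-11, -8) + (k(7) - 1*71)*((-17 - 1)*(-25 - 45)) = -8 + ((-3 - 1*7) - 1*71)*((-17 - 1)*(-25 - 45)) = -8 + ((-3 - 7) - 71)*(-18*(-70)) = -8 + (-10 - 71)*1260 = -8 - 81*1260 = -8 - 102060 = -102068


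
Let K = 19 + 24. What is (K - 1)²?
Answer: 1764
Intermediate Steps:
K = 43
(K - 1)² = (43 - 1)² = 42² = 1764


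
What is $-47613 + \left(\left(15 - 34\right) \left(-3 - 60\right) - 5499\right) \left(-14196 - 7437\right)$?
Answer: $93017553$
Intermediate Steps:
$-47613 + \left(\left(15 - 34\right) \left(-3 - 60\right) - 5499\right) \left(-14196 - 7437\right) = -47613 + \left(\left(-19\right) \left(-63\right) - 5499\right) \left(-21633\right) = -47613 + \left(1197 - 5499\right) \left(-21633\right) = -47613 - -93065166 = -47613 + 93065166 = 93017553$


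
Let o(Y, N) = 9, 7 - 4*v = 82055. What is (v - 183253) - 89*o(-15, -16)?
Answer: -204566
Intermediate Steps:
v = -20512 (v = 7/4 - ¼*82055 = 7/4 - 82055/4 = -20512)
(v - 183253) - 89*o(-15, -16) = (-20512 - 183253) - 89*9 = -203765 - 801 = -204566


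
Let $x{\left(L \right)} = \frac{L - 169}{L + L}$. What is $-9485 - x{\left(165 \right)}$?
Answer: $- \frac{1565023}{165} \approx -9485.0$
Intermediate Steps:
$x{\left(L \right)} = \frac{-169 + L}{2 L}$
$-9485 - x{\left(165 \right)} = -9485 - \frac{-169 + 165}{2 \cdot 165} = -9485 - \frac{1}{2} \cdot \frac{1}{165} \left(-4\right) = -9485 - - \frac{2}{165} = -9485 + \frac{2}{165} = - \frac{1565023}{165}$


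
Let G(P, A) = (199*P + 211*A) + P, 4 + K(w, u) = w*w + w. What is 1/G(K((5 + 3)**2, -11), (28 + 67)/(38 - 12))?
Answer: 26/21631245 ≈ 1.2020e-6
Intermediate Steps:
K(w, u) = -4 + w + w**2 (K(w, u) = -4 + (w*w + w) = -4 + (w**2 + w) = -4 + (w + w**2) = -4 + w + w**2)
G(P, A) = 200*P + 211*A
1/G(K((5 + 3)**2, -11), (28 + 67)/(38 - 12)) = 1/(200*(-4 + (5 + 3)**2 + ((5 + 3)**2)**2) + 211*((28 + 67)/(38 - 12))) = 1/(200*(-4 + 8**2 + (8**2)**2) + 211*(95/26)) = 1/(200*(-4 + 64 + 64**2) + 211*(95*(1/26))) = 1/(200*(-4 + 64 + 4096) + 211*(95/26)) = 1/(200*4156 + 20045/26) = 1/(831200 + 20045/26) = 1/(21631245/26) = 26/21631245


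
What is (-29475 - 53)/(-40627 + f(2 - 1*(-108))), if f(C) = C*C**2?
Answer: -29528/1290373 ≈ -0.022883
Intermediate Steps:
f(C) = C**3
(-29475 - 53)/(-40627 + f(2 - 1*(-108))) = (-29475 - 53)/(-40627 + (2 - 1*(-108))**3) = -29528/(-40627 + (2 + 108)**3) = -29528/(-40627 + 110**3) = -29528/(-40627 + 1331000) = -29528/1290373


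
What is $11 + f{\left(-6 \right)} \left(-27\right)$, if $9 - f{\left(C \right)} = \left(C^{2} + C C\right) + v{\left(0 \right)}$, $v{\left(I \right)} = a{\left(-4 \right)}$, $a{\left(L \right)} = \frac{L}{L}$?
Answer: $1739$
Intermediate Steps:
$a{\left(L \right)} = 1$
$v{\left(I \right)} = 1$
$f{\left(C \right)} = 8 - 2 C^{2}$ ($f{\left(C \right)} = 9 - \left(\left(C^{2} + C C\right) + 1\right) = 9 - \left(\left(C^{2} + C^{2}\right) + 1\right) = 9 - \left(2 C^{2} + 1\right) = 9 - \left(1 + 2 C^{2}\right) = 8 - 2 C^{2}$)
$11 + f{\left(-6 \right)} \left(-27\right) = 11 + \left(8 - 2 \left(-6\right)^{2}\right) \left(-27\right) = 11 + \left(8 - 72\right) \left(-27\right) = 11 - -1728 = 11 + 1728 = 1739$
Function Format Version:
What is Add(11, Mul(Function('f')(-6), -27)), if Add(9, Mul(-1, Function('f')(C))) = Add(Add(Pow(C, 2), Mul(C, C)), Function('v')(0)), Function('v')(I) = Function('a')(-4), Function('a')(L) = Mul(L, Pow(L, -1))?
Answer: 1739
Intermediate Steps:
Function('a')(L) = 1
Function('v')(I) = 1
Function('f')(C) = Add(8, Mul(-2, Pow(C, 2))) (Function('f')(C) = Add(9, Mul(-1, Add(Add(Pow(C, 2), Mul(C, C)), 1))) = Add(9, Mul(-1, Add(Add(Pow(C, 2), Pow(C, 2)), 1))) = Add(9, Mul(-1, Add(Mul(2, Pow(C, 2)), 1))) = Add(9, Mul(-1, Add(1, Mul(2, Pow(C, 2))))) = Add(9, Add(-1, Mul(-2, Pow(C, 2)))) = Add(8, Mul(-2, Pow(C, 2))))
Add(11, Mul(Function('f')(-6), -27)) = Add(11, Mul(Add(8, Mul(-2, Pow(-6, 2))), -27)) = Add(11, Mul(Add(8, Mul(-2, 36)), -27)) = Add(11, Mul(Add(8, -72), -27)) = Add(11, Mul(-64, -27)) = Add(11, 1728) = 1739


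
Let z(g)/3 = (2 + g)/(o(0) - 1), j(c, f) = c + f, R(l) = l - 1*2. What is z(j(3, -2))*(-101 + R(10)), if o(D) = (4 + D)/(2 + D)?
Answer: -837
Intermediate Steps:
R(l) = -2 + l (R(l) = l - 2 = -2 + l)
o(D) = (4 + D)/(2 + D)
z(g) = 6 + 3*g (z(g) = 3*((2 + g)/((4 + 0)/(2 + 0) - 1)) = 3*((2 + g)/(4/2 - 1)) = 3*((2 + g)/((½)*4 - 1)) = 3*((2 + g)/(2 - 1)) = 3*((2 + g)/1) = 3*((2 + g)*1) = 3*(2 + g) = 6 + 3*g)
z(j(3, -2))*(-101 + R(10)) = (6 + 3*(3 - 2))*(-101 + (-2 + 10)) = (6 + 3*1)*(-101 + 8) = (6 + 3)*(-93) = 9*(-93) = -837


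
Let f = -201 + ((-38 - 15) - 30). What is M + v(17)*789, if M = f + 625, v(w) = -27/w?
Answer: -15506/17 ≈ -912.12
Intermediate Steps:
f = -284 (f = -201 + (-53 - 30) = -201 - 83 = -284)
M = 341 (M = -284 + 625 = 341)
M + v(17)*789 = 341 - 27/17*789 = 341 - 21303/17 = -15506/17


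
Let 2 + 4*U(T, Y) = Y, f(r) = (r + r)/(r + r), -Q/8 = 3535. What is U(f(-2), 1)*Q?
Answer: 7070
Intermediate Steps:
Q = -28280 (Q = -8*3535 = -28280)
f(r) = 1 (f(r) = (2*r)/((2*r)) = (2*r)*(1/(2*r)) = 1)
U(T, Y) = -½ + Y/4
U(f(-2), 1)*Q = (-½ + (¼)*1)*(-28280) = (-½ + ¼)*(-28280) = -¼*(-28280) = 7070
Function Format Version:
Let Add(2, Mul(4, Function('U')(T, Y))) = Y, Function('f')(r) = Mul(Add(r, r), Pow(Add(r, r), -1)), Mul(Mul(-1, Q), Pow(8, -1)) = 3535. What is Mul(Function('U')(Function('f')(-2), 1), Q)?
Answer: 7070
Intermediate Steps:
Q = -28280 (Q = Mul(-8, 3535) = -28280)
Function('f')(r) = 1 (Function('f')(r) = Mul(Mul(2, r), Pow(Mul(2, r), -1)) = Mul(Mul(2, r), Mul(Rational(1, 2), Pow(r, -1))) = 1)
Function('U')(T, Y) = Add(Rational(-1, 2), Mul(Rational(1, 4), Y))
Mul(Function('U')(Function('f')(-2), 1), Q) = Mul(Add(Rational(-1, 2), Mul(Rational(1, 4), 1)), -28280) = Mul(Add(Rational(-1, 2), Rational(1, 4)), -28280) = Mul(Rational(-1, 4), -28280) = 7070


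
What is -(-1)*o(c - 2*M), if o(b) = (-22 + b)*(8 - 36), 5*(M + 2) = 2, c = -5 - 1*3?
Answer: 3752/5 ≈ 750.40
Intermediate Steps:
c = -8 (c = -5 - 3 = -8)
M = -8/5 (M = -2 + (⅕)*2 = -2 + ⅖ = -8/5 ≈ -1.6000)
o(b) = 616 - 28*b (o(b) = (-22 + b)*(-28) = 616 - 28*b)
-(-1)*o(c - 2*M) = -(-1)*(616 - 28*(-8 - 2*(-8/5))) = -(-1)*(616 - 28*(-8 + 16/5)) = -(-1)*(616 - 28*(-24/5)) = -(-1)*(616 + 672/5) = -(-1)*3752/5 = -1*(-3752/5) = 3752/5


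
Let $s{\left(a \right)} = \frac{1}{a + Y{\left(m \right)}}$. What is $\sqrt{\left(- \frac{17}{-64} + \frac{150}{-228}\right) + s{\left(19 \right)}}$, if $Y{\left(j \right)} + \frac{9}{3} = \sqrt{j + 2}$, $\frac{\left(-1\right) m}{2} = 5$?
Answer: $\sqrt{- \frac{477}{1216} + \frac{1}{16 + 2 i \sqrt{2}}} \approx 0.0093 - 0.57598 i$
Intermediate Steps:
$m = -10$ ($m = \left(-2\right) 5 = -10$)
$Y{\left(j \right)} = -3 + \sqrt{2 + j}$ ($Y{\left(j \right)} = -3 + \sqrt{j + 2} = -3 + \sqrt{2 + j}$)
$s{\left(a \right)} = \frac{1}{-3 + a + 2 i \sqrt{2}}$ ($s{\left(a \right)} = \frac{1}{a - \left(3 - \sqrt{2 - 10}\right)} = \frac{1}{a - \left(3 - \sqrt{-8}\right)} = \frac{1}{a - \left(3 - 2 i \sqrt{2}\right)} = \frac{1}{-3 + a + 2 i \sqrt{2}}$)
$\sqrt{\left(- \frac{17}{-64} + \frac{150}{-228}\right) + s{\left(19 \right)}} = \sqrt{\left(- \frac{17}{-64} + \frac{150}{-228}\right) + \frac{1}{-3 + 19 + 2 i \sqrt{2}}} = \sqrt{\left(\left(-17\right) \left(- \frac{1}{64}\right) + 150 \left(- \frac{1}{228}\right)\right) + \frac{1}{16 + 2 i \sqrt{2}}} = \sqrt{\left(\frac{17}{64} - \frac{25}{38}\right) + \frac{1}{16 + 2 i \sqrt{2}}} = \sqrt{- \frac{477}{1216} + \frac{1}{16 + 2 i \sqrt{2}}}$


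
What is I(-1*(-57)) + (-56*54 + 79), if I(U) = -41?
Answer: -2986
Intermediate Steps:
I(-1*(-57)) + (-56*54 + 79) = -41 + (-56*54 + 79) = -41 + (-3024 + 79) = -41 - 2945 = -2986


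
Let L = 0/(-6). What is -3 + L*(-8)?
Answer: -3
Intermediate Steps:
L = 0 (L = 0*(-⅙) = 0)
-3 + L*(-8) = -3 + 0*(-8) = -3 + 0 = -3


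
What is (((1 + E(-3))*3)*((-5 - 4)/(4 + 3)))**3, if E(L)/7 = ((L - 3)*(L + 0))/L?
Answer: 1356572043/343 ≈ 3.9550e+6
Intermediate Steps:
E(L) = -21 + 7*L (E(L) = 7*(((L - 3)*(L + 0))/L) = 7*(((-3 + L)*L)/L) = 7*((L*(-3 + L))/L) = 7*(-3 + L) = -21 + 7*L)
(((1 + E(-3))*3)*((-5 - 4)/(4 + 3)))**3 = (((1 + (-21 + 7*(-3)))*3)*((-5 - 4)/(4 + 3)))**3 = (((1 + (-21 - 21))*3)*(-9/7))**3 = (((1 - 42)*3)*(-9*1/7))**3 = (-41*3*(-9/7))**3 = (-123*(-9/7))**3 = (1107/7)**3 = 1356572043/343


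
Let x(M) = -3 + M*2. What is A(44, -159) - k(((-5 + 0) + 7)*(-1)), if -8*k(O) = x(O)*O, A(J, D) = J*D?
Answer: -27977/4 ≈ -6994.3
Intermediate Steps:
A(J, D) = D*J
x(M) = -3 + 2*M
k(O) = -O*(-3 + 2*O)/8 (k(O) = -(-3 + 2*O)*O/8 = -O*(-3 + 2*O)/8)
A(44, -159) - k(((-5 + 0) + 7)*(-1)) = -159*44 - ((-5 + 0) + 7)*(-1)*(3 - 2*((-5 + 0) + 7)*(-1))/8 = -6996 - (-5 + 7)*(-1)*(3 - 2*(-5 + 7)*(-1))/8 = -6996 - 2*(-1)*(3 - 4*(-1))/8 = -6996 - (-2)*(3 - 2*(-2))/8 = -6996 - (-2)*(3 + 4)/8 = -6996 - (-2)*7/8 = -6996 - 1*(-7/4) = -6996 + 7/4 = -27977/4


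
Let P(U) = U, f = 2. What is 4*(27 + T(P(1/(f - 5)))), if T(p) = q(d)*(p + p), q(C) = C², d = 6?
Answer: 12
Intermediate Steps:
T(p) = 72*p (T(p) = 6²*(p + p) = 36*(2*p) = 72*p)
4*(27 + T(P(1/(f - 5)))) = 4*(27 + 72/(2 - 5)) = 4*(27 + 72/(-3)) = 4*(27 + 72*(-⅓)) = 4*(27 - 24) = 4*3 = 12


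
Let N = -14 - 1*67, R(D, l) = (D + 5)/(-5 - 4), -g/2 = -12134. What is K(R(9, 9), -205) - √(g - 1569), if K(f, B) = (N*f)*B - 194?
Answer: -26024 - √22699 ≈ -26175.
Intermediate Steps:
g = 24268 (g = -2*(-12134) = 24268)
R(D, l) = -5/9 - D/9 (R(D, l) = (5 + D)/(-9) = (5 + D)*(-⅑) = -5/9 - D/9)
N = -81 (N = -14 - 67 = -81)
K(f, B) = -194 - 81*B*f (K(f, B) = (-81*f)*B - 194 = -81*B*f - 194 = -194 - 81*B*f)
K(R(9, 9), -205) - √(g - 1569) = (-194 - 81*(-205)*(-5/9 - ⅑*9)) - √(24268 - 1569) = (-194 - 81*(-205)*(-5/9 - 1)) - √22699 = (-194 - 81*(-205)*(-14/9)) - √22699 = (-194 - 25830) - √22699 = -26024 - √22699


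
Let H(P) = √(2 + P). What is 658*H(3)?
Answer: 658*√5 ≈ 1471.3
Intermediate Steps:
658*H(3) = 658*√(2 + 3) = 658*√5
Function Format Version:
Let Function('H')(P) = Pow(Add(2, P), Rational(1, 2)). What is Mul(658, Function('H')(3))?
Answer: Mul(658, Pow(5, Rational(1, 2))) ≈ 1471.3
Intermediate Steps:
Mul(658, Function('H')(3)) = Mul(658, Pow(Add(2, 3), Rational(1, 2))) = Mul(658, Pow(5, Rational(1, 2)))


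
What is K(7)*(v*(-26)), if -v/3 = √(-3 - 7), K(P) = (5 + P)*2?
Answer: 1872*I*√10 ≈ 5919.8*I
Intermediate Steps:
K(P) = 10 + 2*P
v = -3*I*√10 (v = -3*√(-3 - 7) = -3*I*√10 ≈ -9.4868*I)
K(7)*(v*(-26)) = (10 + 2*7)*(-3*I*√10*(-26)) = (10 + 14)*(78*I*√10) = 24*(78*I*√10) = 1872*I*√10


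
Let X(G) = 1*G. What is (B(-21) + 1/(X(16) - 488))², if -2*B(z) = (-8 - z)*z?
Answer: 4150838329/222784 ≈ 18632.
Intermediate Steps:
B(z) = -z*(-8 - z)/2 (B(z) = -(-8 - z)*z/2 = -z*(-8 - z)/2)
X(G) = G
(B(-21) + 1/(X(16) - 488))² = ((½)*(-21)*(8 - 21) + 1/(16 - 488))² = ((½)*(-21)*(-13) + 1/(-472))² = (273/2 - 1/472)² = (64427/472)² = 4150838329/222784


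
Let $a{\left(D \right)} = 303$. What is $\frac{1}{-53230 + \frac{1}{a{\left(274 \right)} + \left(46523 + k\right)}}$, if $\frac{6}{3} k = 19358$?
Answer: $- \frac{56505}{3007761149} \approx -1.8786 \cdot 10^{-5}$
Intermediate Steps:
$k = 9679$ ($k = \frac{1}{2} \cdot 19358 = 9679$)
$\frac{1}{-53230 + \frac{1}{a{\left(274 \right)} + \left(46523 + k\right)}} = \frac{1}{-53230 + \frac{1}{303 + \left(46523 + 9679\right)}} = \frac{1}{-53230 + \frac{1}{303 + 56202}} = \frac{1}{-53230 + \frac{1}{56505}} = \frac{1}{- \frac{3007761149}{56505}} = - \frac{56505}{3007761149}$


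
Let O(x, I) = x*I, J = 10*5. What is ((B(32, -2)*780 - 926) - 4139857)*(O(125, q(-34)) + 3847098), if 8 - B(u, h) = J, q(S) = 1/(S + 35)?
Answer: -16056550621089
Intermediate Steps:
q(S) = 1/(35 + S)
J = 50
O(x, I) = I*x
B(u, h) = -42 (B(u, h) = 8 - 1*50 = 8 - 50 = -42)
((B(32, -2)*780 - 926) - 4139857)*(O(125, q(-34)) + 3847098) = ((-42*780 - 926) - 4139857)*(125/(35 - 34) + 3847098) = ((-32760 - 926) - 4139857)*(125/1 + 3847098) = (-33686 - 4139857)*(1*125 + 3847098) = -4173543*(125 + 3847098) = -4173543*3847223 = -16056550621089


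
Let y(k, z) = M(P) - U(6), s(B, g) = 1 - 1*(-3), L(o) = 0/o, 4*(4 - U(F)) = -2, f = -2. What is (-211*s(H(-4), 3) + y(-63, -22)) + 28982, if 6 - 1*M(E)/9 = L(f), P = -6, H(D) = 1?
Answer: 56375/2 ≈ 28188.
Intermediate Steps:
U(F) = 9/2 (U(F) = 4 - ¼*(-2) = 4 + ½ = 9/2)
L(o) = 0
M(E) = 54 (M(E) = 54 - 9*0 = 54 + 0 = 54)
s(B, g) = 4 (s(B, g) = 1 + 3 = 4)
y(k, z) = 99/2 (y(k, z) = 54 - 1*9/2 = 54 - 9/2 = 99/2)
(-211*s(H(-4), 3) + y(-63, -22)) + 28982 = (-211*4 + 99/2) + 28982 = (-844 + 99/2) + 28982 = -1589/2 + 28982 = 56375/2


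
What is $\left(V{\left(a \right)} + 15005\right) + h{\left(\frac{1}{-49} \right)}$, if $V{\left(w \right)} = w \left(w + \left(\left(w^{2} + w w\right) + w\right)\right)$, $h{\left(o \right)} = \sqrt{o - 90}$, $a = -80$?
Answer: $-996195 + \frac{i \sqrt{4411}}{7} \approx -9.962 \cdot 10^{5} + 9.4879 i$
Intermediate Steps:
$h{\left(o \right)} = \sqrt{-90 + o}$
$V{\left(w \right)} = w \left(2 w + 2 w^{2}\right)$ ($V{\left(w \right)} = w \left(w + \left(\left(w^{2} + w^{2}\right) + w\right)\right) = w \left(w + \left(2 w^{2} + w\right)\right) = w \left(w + \left(w + 2 w^{2}\right)\right) = w \left(2 w + 2 w^{2}\right)$)
$\left(V{\left(a \right)} + 15005\right) + h{\left(\frac{1}{-49} \right)} = \left(2 \left(-80\right)^{2} \left(1 - 80\right) + 15005\right) + \sqrt{-90 + \frac{1}{-49}} = \left(2 \cdot 6400 \left(-79\right) + 15005\right) + \sqrt{-90 - \frac{1}{49}} = \left(-1011200 + 15005\right) + \sqrt{- \frac{4411}{49}} = -996195 + \frac{i \sqrt{4411}}{7}$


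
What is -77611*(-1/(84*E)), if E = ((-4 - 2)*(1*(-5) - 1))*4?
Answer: 77611/12096 ≈ 6.4163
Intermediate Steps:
E = 144 (E = -6*(-5 - 1)*4 = -6*(-6)*4 = 36*4 = 144)
-77611*(-1/(84*E)) = -77611/(-14*144*6) = -77611/((-2016*6)) = -77611/(-12096) = -77611*(-1/12096) = 77611/12096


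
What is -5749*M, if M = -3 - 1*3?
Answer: 34494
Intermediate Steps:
M = -6 (M = -3 - 3 = -6)
-5749*M = -5749*(-6) = 34494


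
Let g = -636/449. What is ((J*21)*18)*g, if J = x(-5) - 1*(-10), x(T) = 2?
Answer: -2884896/449 ≈ -6425.2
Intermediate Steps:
g = -636/449 (g = -636*1/449 = -636/449 ≈ -1.4165)
J = 12 (J = 2 - 1*(-10) = 2 + 10 = 12)
((J*21)*18)*g = ((12*21)*18)*(-636/449) = (252*18)*(-636/449) = 4536*(-636/449) = -2884896/449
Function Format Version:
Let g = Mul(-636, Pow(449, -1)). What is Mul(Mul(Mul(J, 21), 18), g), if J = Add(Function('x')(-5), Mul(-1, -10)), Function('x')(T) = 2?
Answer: Rational(-2884896, 449) ≈ -6425.2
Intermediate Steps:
g = Rational(-636, 449) (g = Mul(-636, Rational(1, 449)) = Rational(-636, 449) ≈ -1.4165)
J = 12 (J = Add(2, Mul(-1, -10)) = Add(2, 10) = 12)
Mul(Mul(Mul(J, 21), 18), g) = Mul(Mul(Mul(12, 21), 18), Rational(-636, 449)) = Mul(Mul(252, 18), Rational(-636, 449)) = Mul(4536, Rational(-636, 449)) = Rational(-2884896, 449)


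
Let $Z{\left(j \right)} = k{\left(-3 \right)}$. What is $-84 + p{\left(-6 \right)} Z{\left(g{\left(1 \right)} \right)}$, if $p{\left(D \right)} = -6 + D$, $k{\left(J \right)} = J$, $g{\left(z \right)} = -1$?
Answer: $-48$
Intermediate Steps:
$Z{\left(j \right)} = -3$
$-84 + p{\left(-6 \right)} Z{\left(g{\left(1 \right)} \right)} = -84 + \left(-6 - 6\right) \left(-3\right) = -84 - -36 = -84 + 36 = -48$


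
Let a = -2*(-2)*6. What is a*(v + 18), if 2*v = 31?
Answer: 804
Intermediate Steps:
v = 31/2 (v = (½)*31 = 31/2 ≈ 15.500)
a = 24 (a = 4*6 = 24)
a*(v + 18) = 24*(31/2 + 18) = 24*(67/2) = 804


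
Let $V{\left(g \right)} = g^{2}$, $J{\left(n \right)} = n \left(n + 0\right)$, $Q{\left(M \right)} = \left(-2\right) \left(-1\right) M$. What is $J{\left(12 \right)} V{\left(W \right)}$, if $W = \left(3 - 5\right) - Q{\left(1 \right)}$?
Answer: $2304$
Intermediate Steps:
$Q{\left(M \right)} = 2 M$
$J{\left(n \right)} = n^{2}$ ($J{\left(n \right)} = n n = n^{2}$)
$W = -4$ ($W = \left(3 - 5\right) - 2 \cdot 1 = \left(3 - 5\right) - 2 = -2 - 2 = -4$)
$J{\left(12 \right)} V{\left(W \right)} = 12^{2} \left(-4\right)^{2} = 144 \cdot 16 = 2304$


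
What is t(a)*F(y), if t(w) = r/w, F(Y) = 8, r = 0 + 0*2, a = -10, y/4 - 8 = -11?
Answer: 0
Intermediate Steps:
y = -12 (y = 32 + 4*(-11) = 32 - 44 = -12)
r = 0 (r = 0 + 0 = 0)
t(w) = 0 (t(w) = 0/w = 0)
t(a)*F(y) = 0*8 = 0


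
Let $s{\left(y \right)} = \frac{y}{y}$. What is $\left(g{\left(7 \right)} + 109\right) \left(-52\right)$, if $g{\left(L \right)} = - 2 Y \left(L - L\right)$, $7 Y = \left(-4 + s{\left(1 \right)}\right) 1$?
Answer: $-5668$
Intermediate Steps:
$s{\left(y \right)} = 1$
$Y = - \frac{3}{7}$ ($Y = \frac{\left(-4 + 1\right) 1}{7} = \frac{\left(-3\right) 1}{7} = \frac{1}{7} \left(-3\right) = - \frac{3}{7} \approx -0.42857$)
$g{\left(L \right)} = 0$ ($g{\left(L \right)} = \left(-2\right) \left(- \frac{3}{7}\right) \left(L - L\right) = \frac{6}{7} \cdot 0 = 0$)
$\left(g{\left(7 \right)} + 109\right) \left(-52\right) = \left(0 + 109\right) \left(-52\right) = 109 \left(-52\right) = -5668$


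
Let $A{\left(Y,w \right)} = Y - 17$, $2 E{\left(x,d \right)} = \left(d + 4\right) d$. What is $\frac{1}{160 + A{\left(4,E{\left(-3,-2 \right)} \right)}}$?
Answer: $\frac{1}{147} \approx 0.0068027$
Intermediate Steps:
$E{\left(x,d \right)} = \frac{d \left(4 + d\right)}{2}$ ($E{\left(x,d \right)} = \frac{\left(d + 4\right) d}{2} = \frac{\left(4 + d\right) d}{2} = \frac{d \left(4 + d\right)}{2}$)
$A{\left(Y,w \right)} = -17 + Y$
$\frac{1}{160 + A{\left(4,E{\left(-3,-2 \right)} \right)}} = \frac{1}{160 + \left(-17 + 4\right)} = \frac{1}{160 - 13} = \frac{1}{147}$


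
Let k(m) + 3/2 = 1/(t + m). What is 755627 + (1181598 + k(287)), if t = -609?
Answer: 311892983/161 ≈ 1.9372e+6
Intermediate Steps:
k(m) = -3/2 + 1/(-609 + m)
755627 + (1181598 + k(287)) = 755627 + (1181598 + (1829 - 3*287)/(2*(-609 + 287))) = 755627 + (1181598 + (1/2)*(1829 - 861)/(-322)) = 755627 + (1181598 + (1/2)*(-1/322)*968) = 755627 + (1181598 - 242/161) = 755627 + 190237036/161 = 311892983/161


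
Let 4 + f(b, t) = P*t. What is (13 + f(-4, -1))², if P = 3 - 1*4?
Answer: 100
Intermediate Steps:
P = -1 (P = 3 - 4 = -1)
f(b, t) = -4 - t
(13 + f(-4, -1))² = (13 + (-4 - 1*(-1)))² = (13 + (-4 + 1))² = (13 - 3)² = 10² = 100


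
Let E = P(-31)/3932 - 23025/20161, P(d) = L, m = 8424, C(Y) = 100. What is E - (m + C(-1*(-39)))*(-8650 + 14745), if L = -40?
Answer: -1029633698719325/19818263 ≈ -5.1954e+7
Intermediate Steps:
P(d) = -40
E = -22835185/19818263 (E = -40/3932 - 23025/20161 = -40*1/3932 - 23025*1/20161 = -10/983 - 23025/20161 = -22835185/19818263 ≈ -1.1522)
E - (m + C(-1*(-39)))*(-8650 + 14745) = -22835185/19818263 - (8424 + 100)*(-8650 + 14745) = -22835185/19818263 - 8524*6095 = -22835185/19818263 - 1*51953780 = -22835185/19818263 - 51953780 = -1029633698719325/19818263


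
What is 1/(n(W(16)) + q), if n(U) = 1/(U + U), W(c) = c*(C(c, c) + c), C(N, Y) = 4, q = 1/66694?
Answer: 21342080/33667 ≈ 633.92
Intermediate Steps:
q = 1/66694 ≈ 1.4994e-5
W(c) = c*(4 + c)
n(U) = 1/(2*U)
1/(n(W(16)) + q) = 1/(1/(2*((16*(4 + 16)))) + 1/66694) = 1/(1/(2*((16*20))) + 1/66694) = 1/((½)/320 + 1/66694) = 1/((½)*(1/320) + 1/66694) = 1/(1/640 + 1/66694) = 1/(33667/21342080) = 21342080/33667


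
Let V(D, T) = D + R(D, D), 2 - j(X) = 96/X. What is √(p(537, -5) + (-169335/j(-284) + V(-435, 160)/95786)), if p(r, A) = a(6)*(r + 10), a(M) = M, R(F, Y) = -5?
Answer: I*√4370361881475733342/7950238 ≈ 262.95*I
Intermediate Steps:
j(X) = 2 - 96/X
V(D, T) = -5 + D (V(D, T) = D - 5 = -5 + D)
p(r, A) = 60 + 6*r (p(r, A) = 6*(r + 10) = 6*(10 + r) = 60 + 6*r)
√(p(537, -5) + (-169335/j(-284) + V(-435, 160)/95786)) = √((60 + 6*537) + (-169335/(2 - 96/(-284)) + (-5 - 435)/95786)) = √((60 + 3222) + (-169335/(2 - 96*(-1/284)) - 440*1/95786)) = √(3282 + (-169335/(2 + 24/71) - 220/47893)) = √(3282 + (-169335/166/71 - 220/47893)) = √(3282 + (-169335*71/166 - 220/47893)) = √(3282 + (-12022785/166 - 220/47893)) = √(3282 - 575807278525/7950238) = √(-549714597409/7950238) = I*√4370361881475733342/7950238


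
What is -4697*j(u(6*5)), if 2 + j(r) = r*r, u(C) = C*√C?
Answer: -126809606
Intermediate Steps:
u(C) = C^(3/2)
j(r) = -2 + r² (j(r) = -2 + r*r = -2 + r²)
-4697*j(u(6*5)) = -4697*(-2 + ((6*5)^(3/2))²) = -4697*(-2 + (30^(3/2))²) = -4697*(-2 + (30*√30)²) = -4697*(-2 + 27000) = -4697*26998 = -126809606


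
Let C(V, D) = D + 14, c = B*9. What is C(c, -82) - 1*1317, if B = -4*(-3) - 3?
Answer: -1385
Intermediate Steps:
B = 9 (B = 12 - 3 = 9)
c = 81 (c = 9*9 = 81)
C(V, D) = 14 + D
C(c, -82) - 1*1317 = (14 - 82) - 1*1317 = -68 - 1317 = -1385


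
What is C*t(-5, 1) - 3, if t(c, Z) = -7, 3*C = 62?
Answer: -443/3 ≈ -147.67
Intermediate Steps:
C = 62/3 (C = (⅓)*62 = 62/3 ≈ 20.667)
C*t(-5, 1) - 3 = (62/3)*(-7) - 3 = -434/3 - 3 = -443/3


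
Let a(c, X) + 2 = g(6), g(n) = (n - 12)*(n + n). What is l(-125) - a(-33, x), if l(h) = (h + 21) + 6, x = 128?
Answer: -24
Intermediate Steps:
g(n) = 2*n*(-12 + n) (g(n) = (-12 + n)*(2*n) = 2*n*(-12 + n))
a(c, X) = -74 (a(c, X) = -2 + 2*6*(-12 + 6) = -2 + 2*6*(-6) = -2 - 72 = -74)
l(h) = 27 + h (l(h) = (21 + h) + 6 = 27 + h)
l(-125) - a(-33, x) = (27 - 125) - 1*(-74) = -98 + 74 = -24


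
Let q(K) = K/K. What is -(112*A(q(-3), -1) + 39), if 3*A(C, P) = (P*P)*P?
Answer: -5/3 ≈ -1.6667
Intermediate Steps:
q(K) = 1
A(C, P) = P³/3 (A(C, P) = ((P*P)*P)/3 = (P²*P)/3 = P³/3)
-(112*A(q(-3), -1) + 39) = -(112*((⅓)*(-1)³) + 39) = -(112*((⅓)*(-1)) + 39) = -(112*(-⅓) + 39) = -(-112/3 + 39) = -1*5/3 = -5/3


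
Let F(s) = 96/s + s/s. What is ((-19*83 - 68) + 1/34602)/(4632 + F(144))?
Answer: -56920289/160334134 ≈ -0.35501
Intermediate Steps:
F(s) = 1 + 96/s (F(s) = 96/s + 1 = 1 + 96/s)
((-19*83 - 68) + 1/34602)/(4632 + F(144)) = ((-19*83 - 68) + 1/34602)/(4632 + (96 + 144)/144) = ((-1577 - 68) + 1/34602)/(4632 + (1/144)*240) = (-1645 + 1/34602)/(4632 + 5/3) = -56920289/(34602*13901/3) = -56920289/34602*3/13901 = -56920289/160334134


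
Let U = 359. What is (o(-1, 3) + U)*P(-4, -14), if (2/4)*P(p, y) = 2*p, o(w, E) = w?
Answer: -5728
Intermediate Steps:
P(p, y) = 4*p (P(p, y) = 2*(2*p) = 4*p)
(o(-1, 3) + U)*P(-4, -14) = (-1 + 359)*(4*(-4)) = 358*(-16) = -5728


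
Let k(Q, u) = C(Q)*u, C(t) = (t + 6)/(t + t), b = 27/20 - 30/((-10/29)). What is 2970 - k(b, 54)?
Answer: 1732347/589 ≈ 2941.2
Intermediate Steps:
b = 1767/20 (b = 27*(1/20) - 30/((-10*1/29)) = 27/20 - 30/(-10/29) = 27/20 - 30*(-29/10) = 27/20 + 87 = 1767/20 ≈ 88.350)
C(t) = (6 + t)/(2*t) (C(t) = (6 + t)/((2*t)) = (6 + t)*(1/(2*t)) = (6 + t)/(2*t))
k(Q, u) = u*(6 + Q)/(2*Q) (k(Q, u) = ((6 + Q)/(2*Q))*u = u*(6 + Q)/(2*Q))
2970 - k(b, 54) = 2970 - 54*(6 + 1767/20)/(2*1767/20) = 2970 - 54*20*1887/(2*1767*20) = 2970 - 1*16983/589 = 2970 - 16983/589 = 1732347/589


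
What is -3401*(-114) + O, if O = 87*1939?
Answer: 556407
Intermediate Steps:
O = 168693
-3401*(-114) + O = -3401*(-114) + 168693 = 387714 + 168693 = 556407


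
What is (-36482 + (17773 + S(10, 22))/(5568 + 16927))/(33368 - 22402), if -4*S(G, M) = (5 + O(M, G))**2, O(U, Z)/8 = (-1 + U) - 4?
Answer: -3282599149/986720680 ≈ -3.3268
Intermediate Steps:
O(U, Z) = -40 + 8*U (O(U, Z) = 8*((-1 + U) - 4) = 8*(-5 + U) = -40 + 8*U)
S(G, M) = -(-35 + 8*M)**2/4 (S(G, M) = -(5 + (-40 + 8*M))**2/4 = -(-35 + 8*M)**2/4)
(-36482 + (17773 + S(10, 22))/(5568 + 16927))/(33368 - 22402) = (-36482 + (17773 - (-35 + 8*22)**2/4)/(5568 + 16927))/(33368 - 22402) = (-36482 + (17773 - (-35 + 176)**2/4)/22495)/10966 = (-36482 + (17773 - 1/4*141**2)*(1/22495))*(1/10966) = (-36482 + (17773 - 1/4*19881)*(1/22495))*(1/10966) = (-36482 + (17773 - 19881/4)*(1/22495))*(1/10966) = (-36482 + (51211/4)*(1/22495))*(1/10966) = (-36482 + 51211/89980)*(1/10966) = -3282599149/89980*1/10966 = -3282599149/986720680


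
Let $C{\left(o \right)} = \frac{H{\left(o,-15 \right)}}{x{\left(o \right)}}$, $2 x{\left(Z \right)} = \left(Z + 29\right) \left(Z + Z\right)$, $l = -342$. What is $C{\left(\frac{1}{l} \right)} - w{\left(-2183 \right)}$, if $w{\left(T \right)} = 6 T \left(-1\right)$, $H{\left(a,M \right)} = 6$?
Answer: $- \frac{130594650}{9917} \approx -13169.0$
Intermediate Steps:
$x{\left(Z \right)} = Z \left(29 + Z\right)$ ($x{\left(Z \right)} = \frac{\left(Z + 29\right) \left(Z + Z\right)}{2} = \frac{\left(29 + Z\right) 2 Z}{2} = \frac{2 Z \left(29 + Z\right)}{2} = Z \left(29 + Z\right)$)
$w{\left(T \right)} = - 6 T$
$C{\left(o \right)} = \frac{6}{o \left(29 + o\right)}$
$C{\left(\frac{1}{l} \right)} - w{\left(-2183 \right)} = \frac{6}{\frac{1}{-342} \left(29 + \frac{1}{-342}\right)} - \left(-6\right) \left(-2183\right) = \frac{6}{\left(- \frac{1}{342}\right) \left(29 - \frac{1}{342}\right)} - 13098 = 6 \left(-342\right) \frac{1}{\frac{9917}{342}} - 13098 = 6 \left(-342\right) \frac{342}{9917} - 13098 = - \frac{701784}{9917} - 13098 = - \frac{130594650}{9917}$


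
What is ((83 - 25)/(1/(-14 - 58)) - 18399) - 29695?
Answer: -52270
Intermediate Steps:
((83 - 25)/(1/(-14 - 58)) - 18399) - 29695 = (58/1/(-72) - 18399) - 29695 = (58/(-1/72) - 18399) - 29695 = (-72*58 - 18399) - 29695 = (-4176 - 18399) - 29695 = -22575 - 29695 = -52270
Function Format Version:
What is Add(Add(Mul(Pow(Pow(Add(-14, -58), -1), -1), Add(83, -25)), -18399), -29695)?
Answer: -52270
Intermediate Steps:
Add(Add(Mul(Pow(Pow(Add(-14, -58), -1), -1), Add(83, -25)), -18399), -29695) = Add(Add(Mul(Pow(Pow(-72, -1), -1), 58), -18399), -29695) = Add(Add(Mul(Pow(Rational(-1, 72), -1), 58), -18399), -29695) = Add(Add(Mul(-72, 58), -18399), -29695) = Add(Add(-4176, -18399), -29695) = Add(-22575, -29695) = -52270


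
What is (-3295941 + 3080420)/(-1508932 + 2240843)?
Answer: -215521/731911 ≈ -0.29446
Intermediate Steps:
(-3295941 + 3080420)/(-1508932 + 2240843) = -215521/731911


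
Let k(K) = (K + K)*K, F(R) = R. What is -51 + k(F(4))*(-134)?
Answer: -4339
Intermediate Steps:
k(K) = 2*K² (k(K) = (2*K)*K = 2*K²)
-51 + k(F(4))*(-134) = -51 + (2*4²)*(-134) = -51 + (2*16)*(-134) = -51 + 32*(-134) = -51 - 4288 = -4339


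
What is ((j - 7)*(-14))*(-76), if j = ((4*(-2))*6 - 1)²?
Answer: 2547216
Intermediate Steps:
j = 2401 (j = (-8*6 - 1)² = (-48 - 1)² = (-49)² = 2401)
((j - 7)*(-14))*(-76) = ((2401 - 7)*(-14))*(-76) = (2394*(-14))*(-76) = -33516*(-76) = 2547216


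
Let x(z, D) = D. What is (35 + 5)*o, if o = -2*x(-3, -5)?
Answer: 400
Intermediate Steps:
o = 10 (o = -2*(-5) = 10)
(35 + 5)*o = (35 + 5)*10 = 40*10 = 400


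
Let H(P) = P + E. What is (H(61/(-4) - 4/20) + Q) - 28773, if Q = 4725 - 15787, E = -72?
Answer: -798449/20 ≈ -39922.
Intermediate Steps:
Q = -11062
H(P) = -72 + P (H(P) = P - 72 = -72 + P)
(H(61/(-4) - 4/20) + Q) - 28773 = ((-72 + (61/(-4) - 4/20)) - 11062) - 28773 = ((-72 + (61*(-¼) - 4*1/20)) - 11062) - 28773 = ((-72 + (-61/4 - ⅕)) - 11062) - 28773 = ((-72 - 309/20) - 11062) - 28773 = (-1749/20 - 11062) - 28773 = -222989/20 - 28773 = -798449/20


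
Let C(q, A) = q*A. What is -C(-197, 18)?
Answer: 3546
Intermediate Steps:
C(q, A) = A*q
-C(-197, 18) = -18*(-197) = -1*(-3546) = 3546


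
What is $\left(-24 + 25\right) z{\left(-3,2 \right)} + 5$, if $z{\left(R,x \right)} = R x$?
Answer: $-1$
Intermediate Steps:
$\left(-24 + 25\right) z{\left(-3,2 \right)} + 5 = \left(-24 + 25\right) \left(\left(-3\right) 2\right) + 5 = 1 \left(-6\right) + 5 = -6 + 5 = -1$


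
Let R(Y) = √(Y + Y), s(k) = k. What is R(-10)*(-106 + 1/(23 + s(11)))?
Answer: -3603*I*√5/17 ≈ -473.92*I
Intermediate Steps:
R(Y) = √2*√Y (R(Y) = √(2*Y) = √2*√Y)
R(-10)*(-106 + 1/(23 + s(11))) = (√2*√(-10))*(-106 + 1/(23 + 11)) = (√2*(I*√10))*(-106 + 1/34) = (2*I*√5)*(-106 + 1/34) = (2*I*√5)*(-3603/34) = -3603*I*√5/17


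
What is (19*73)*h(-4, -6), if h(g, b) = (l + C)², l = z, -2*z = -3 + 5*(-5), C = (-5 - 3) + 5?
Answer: 167827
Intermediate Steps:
C = -3 (C = -8 + 5 = -3)
z = 14 (z = -(-3 + 5*(-5))/2 = -(-3 - 25)/2 = -½*(-28) = 14)
l = 14
h(g, b) = 121 (h(g, b) = (14 - 3)² = 11² = 121)
(19*73)*h(-4, -6) = (19*73)*121 = 1387*121 = 167827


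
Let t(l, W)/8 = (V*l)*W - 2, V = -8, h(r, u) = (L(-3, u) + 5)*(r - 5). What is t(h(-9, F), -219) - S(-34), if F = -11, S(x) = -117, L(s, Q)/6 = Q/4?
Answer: 2256677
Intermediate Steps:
L(s, Q) = 3*Q/2 (L(s, Q) = 6*(Q/4) = 3*Q/2)
h(r, u) = (-5 + r)*(5 + 3*u/2) (h(r, u) = (3*u/2 + 5)*(r - 5) = (5 + 3*u/2)*(-5 + r) = (-5 + r)*(5 + 3*u/2))
t(l, W) = -16 - 64*W*l (t(l, W) = 8*((-8*l)*W - 2) = 8*(-8*W*l - 2) = 8*(-2 - 8*W*l) = -16 - 64*W*l)
t(h(-9, F), -219) - S(-34) = (-16 - 64*(-219)*(-25 + 5*(-9) - 15/2*(-11) + (3/2)*(-9)*(-11))) - 1*(-117) = (-16 - 64*(-219)*(-25 - 45 + 165/2 + 297/2)) + 117 = (-16 - 64*(-219)*161) + 117 = (-16 + 2256576) + 117 = 2256560 + 117 = 2256677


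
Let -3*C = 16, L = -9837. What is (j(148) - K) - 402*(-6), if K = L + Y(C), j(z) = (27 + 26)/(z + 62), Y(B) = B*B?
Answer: 7699109/630 ≈ 12221.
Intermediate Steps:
C = -16/3 (C = -⅓*16 = -16/3 ≈ -5.3333)
Y(B) = B²
j(z) = 53/(62 + z)
K = -88277/9 (K = -9837 + (-16/3)² = -9837 + 256/9 = -88277/9 ≈ -9808.6)
(j(148) - K) - 402*(-6) = (53/(62 + 148) - 1*(-88277/9)) - 402*(-6) = (53/210 + 88277/9) + 2412 = 6179549/630 + 2412 = 7699109/630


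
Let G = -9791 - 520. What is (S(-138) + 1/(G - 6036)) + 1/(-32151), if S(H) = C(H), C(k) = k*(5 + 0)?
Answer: -120881667476/175190799 ≈ -690.00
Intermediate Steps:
C(k) = 5*k (C(k) = k*5 = 5*k)
G = -10311
S(H) = 5*H
(S(-138) + 1/(G - 6036)) + 1/(-32151) = (5*(-138) + 1/(-10311 - 6036)) + 1/(-32151) = (-690 + 1/(-16347)) - 1/32151 = (-690 - 1/16347) - 1/32151 = -11279431/16347 - 1/32151 = -120881667476/175190799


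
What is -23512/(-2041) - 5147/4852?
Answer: 103575197/9902932 ≈ 10.459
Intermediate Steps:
-23512/(-2041) - 5147/4852 = -23512*(-1/2041) - 5147*1/4852 = 23512/2041 - 5147/4852 = 103575197/9902932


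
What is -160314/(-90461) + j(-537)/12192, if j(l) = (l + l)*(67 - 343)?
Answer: 171246189/6564884 ≈ 26.085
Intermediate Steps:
j(l) = -552*l (j(l) = (2*l)*(-276) = -552*l)
-160314/(-90461) + j(-537)/12192 = -160314/(-90461) - 552*(-537)/12192 = -160314*(-1/90461) + 296424*(1/12192) = 22902/12923 + 12351/508 = 171246189/6564884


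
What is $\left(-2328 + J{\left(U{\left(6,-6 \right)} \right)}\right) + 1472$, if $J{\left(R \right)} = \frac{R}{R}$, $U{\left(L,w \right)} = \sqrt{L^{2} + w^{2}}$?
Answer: $-855$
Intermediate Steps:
$J{\left(R \right)} = 1$
$\left(-2328 + J{\left(U{\left(6,-6 \right)} \right)}\right) + 1472 = \left(-2328 + 1\right) + 1472 = -2327 + 1472 = -855$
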